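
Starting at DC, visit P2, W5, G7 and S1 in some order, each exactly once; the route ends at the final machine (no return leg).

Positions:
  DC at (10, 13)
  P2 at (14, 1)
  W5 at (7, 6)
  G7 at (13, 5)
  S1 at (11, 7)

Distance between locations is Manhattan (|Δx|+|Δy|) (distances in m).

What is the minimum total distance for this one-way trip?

24 m — the minimum one-way total.

There are 4! = 24 possible orderings.
DC - P2 - W5 - G7 - S1: 16+12+7+4 = 39
DC - P2 - W5 - S1 - G7: 16+12+5+4 = 37
DC - P2 - G7 - W5 - S1: 16+5+7+5 = 33
DC - P2 - G7 - S1 - W5: 16+5+4+5 = 30
DC - P2 - S1 - W5 - G7: 16+9+5+7 = 37
DC - P2 - S1 - G7 - W5: 16+9+4+7 = 36
DC - W5 - P2 - G7 - S1: 10+12+5+4 = 31
DC - W5 - P2 - S1 - G7: 10+12+9+4 = 35
DC - W5 - G7 - P2 - S1: 10+7+5+9 = 31
DC - W5 - G7 - S1 - P2: 10+7+4+9 = 30
DC - W5 - S1 - P2 - G7: 10+5+9+5 = 29
DC - W5 - S1 - G7 - P2: 10+5+4+5 = 24
DC - G7 - P2 - W5 - S1: 11+5+12+5 = 33
DC - G7 - P2 - S1 - W5: 11+5+9+5 = 30
… (10 more)
The minimum is 24.
One shortest path: DC → W5 → S1 → G7 → P2.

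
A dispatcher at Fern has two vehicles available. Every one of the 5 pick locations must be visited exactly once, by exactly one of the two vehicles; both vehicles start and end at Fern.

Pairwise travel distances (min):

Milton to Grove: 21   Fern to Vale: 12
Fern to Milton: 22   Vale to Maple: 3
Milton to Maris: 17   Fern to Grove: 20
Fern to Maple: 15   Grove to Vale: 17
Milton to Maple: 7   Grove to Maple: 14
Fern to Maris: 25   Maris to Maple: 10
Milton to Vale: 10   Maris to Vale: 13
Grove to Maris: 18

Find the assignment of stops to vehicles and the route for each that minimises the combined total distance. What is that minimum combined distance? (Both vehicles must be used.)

Check every non-empty split of the stops between the two vehicles; for each half take its own optimal tour:
  {Milton} + {Grove, Maris, Vale, Maple}: 44 + 63 = 107
  {Grove} + {Milton, Maris, Vale, Maple}: 40 + 64 = 104
  {Milton, Grove} + {Maris, Vale, Maple}: 63 + 50 = 113
  {Maris} + {Milton, Grove, Vale, Maple}: 50 + 63 = 113
  {Milton, Maris} + {Grove, Vale, Maple}: 64 + 49 = 113
  {Grove, Maris} + {Milton, Vale, Maple}: 63 + 44 = 107
  … (15 splits in total)
  {Vale} + {Milton, Grove, Maris, Maple}: 24 + 77 = 101  ← best
Best: vehicle 1 Fern → Vale → Fern = 24; vehicle 2 Fern → Milton → Maple → Maris → Grove → Fern = 77; combined 101.

101 min — the smallest possible combined total.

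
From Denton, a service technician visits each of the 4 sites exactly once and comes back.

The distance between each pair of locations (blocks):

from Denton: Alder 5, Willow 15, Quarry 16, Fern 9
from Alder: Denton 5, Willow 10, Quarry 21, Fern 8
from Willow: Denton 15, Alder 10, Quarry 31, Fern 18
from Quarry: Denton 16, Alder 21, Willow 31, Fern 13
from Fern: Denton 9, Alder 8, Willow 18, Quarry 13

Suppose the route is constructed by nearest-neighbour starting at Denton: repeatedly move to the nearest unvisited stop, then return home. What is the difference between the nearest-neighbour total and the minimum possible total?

The nearest-neighbour route is 10 blocks longer than optimal.

From Denton: Alder=5, Fern=9, Willow=15, Quarry=16 → choose Alder (5).
From Alder: Fern=8, Willow=10, Quarry=21 → choose Fern (8).
From Fern: Quarry=13, Willow=18 → choose Quarry (13).
From Quarry: Willow=31 → choose Willow (31).
NN route Denton → Alder → Fern → Quarry → Willow → Denton costs 72.
Optimal: Denton → Alder → Willow → Fern → Quarry → Denton costs 62 (by enumerating all 12 distinct tours).
Excess = 72 − 62 = 10.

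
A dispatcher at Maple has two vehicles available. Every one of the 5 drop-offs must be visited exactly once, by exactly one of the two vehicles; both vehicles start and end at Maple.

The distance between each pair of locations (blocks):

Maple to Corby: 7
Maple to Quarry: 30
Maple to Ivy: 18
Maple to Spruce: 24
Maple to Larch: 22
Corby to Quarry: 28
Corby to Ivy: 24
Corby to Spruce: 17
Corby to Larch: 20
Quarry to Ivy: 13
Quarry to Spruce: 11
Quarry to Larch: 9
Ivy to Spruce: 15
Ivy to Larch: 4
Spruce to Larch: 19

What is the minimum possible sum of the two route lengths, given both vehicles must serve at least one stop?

Check every non-empty split of the stops between the two vehicles; for each half take its own optimal tour:
  {Corby} + {Quarry, Ivy, Spruce, Larch}: 14 + 66 = 80
  {Quarry} + {Corby, Ivy, Spruce, Larch}: 60 + 65 = 125
  {Corby, Quarry} + {Ivy, Spruce, Larch}: 65 + 65 = 130
  {Ivy} + {Corby, Quarry, Spruce, Larch}: 36 + 66 = 102
  {Corby, Ivy} + {Quarry, Spruce, Larch}: 49 + 66 = 115
  {Quarry, Ivy} + {Corby, Spruce, Larch}: 61 + 65 = 126
  … (15 splits in total)
Best: vehicle 1 Maple → Corby → Maple = 14; vehicle 2 Maple → Ivy → Larch → Quarry → Spruce → Maple = 66; combined 80.

80 blocks — the smallest possible combined total.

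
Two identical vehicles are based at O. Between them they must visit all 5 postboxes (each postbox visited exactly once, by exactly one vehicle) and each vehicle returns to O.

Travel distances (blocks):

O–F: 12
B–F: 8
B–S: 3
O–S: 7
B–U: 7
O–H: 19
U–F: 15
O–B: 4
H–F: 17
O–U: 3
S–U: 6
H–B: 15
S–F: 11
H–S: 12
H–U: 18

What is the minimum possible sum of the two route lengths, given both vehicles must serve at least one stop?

54 blocks — the smallest possible combined total.

Check every non-empty split of the stops between the two vehicles; for each half take its own optimal tour:
  {H} + {B, S, U, F}: 38 + 32 = 70
  {B} + {H, S, U, F}: 8 + 50 = 58
  {H, B} + {S, U, F}: 38 + 32 = 70
  {S} + {H, B, U, F}: 14 + 50 = 64
  {H, S} + {B, U, F}: 38 + 30 = 68
  {B, S} + {H, U, F}: 14 + 50 = 64
  … (15 splits in total)
  {U} + {H, B, S, F}: 6 + 48 = 54  ← best
Best: vehicle 1 O → U → O = 6; vehicle 2 O → B → S → H → F → O = 48; combined 54.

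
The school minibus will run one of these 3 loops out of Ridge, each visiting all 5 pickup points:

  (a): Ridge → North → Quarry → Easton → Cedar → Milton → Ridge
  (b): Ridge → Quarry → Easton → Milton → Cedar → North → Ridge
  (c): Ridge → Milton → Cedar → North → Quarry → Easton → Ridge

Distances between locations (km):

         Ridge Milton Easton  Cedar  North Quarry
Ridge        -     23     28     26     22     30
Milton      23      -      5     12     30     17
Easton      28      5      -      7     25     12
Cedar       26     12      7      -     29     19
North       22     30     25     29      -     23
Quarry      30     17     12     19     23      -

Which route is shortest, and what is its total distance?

Shortest is (a), total 99 km.

(a): 22 + 23 + 12 + 7 + 12 + 23 = 99
(b): 30 + 12 + 5 + 12 + 29 + 22 = 110
(c): 23 + 12 + 29 + 23 + 12 + 28 = 127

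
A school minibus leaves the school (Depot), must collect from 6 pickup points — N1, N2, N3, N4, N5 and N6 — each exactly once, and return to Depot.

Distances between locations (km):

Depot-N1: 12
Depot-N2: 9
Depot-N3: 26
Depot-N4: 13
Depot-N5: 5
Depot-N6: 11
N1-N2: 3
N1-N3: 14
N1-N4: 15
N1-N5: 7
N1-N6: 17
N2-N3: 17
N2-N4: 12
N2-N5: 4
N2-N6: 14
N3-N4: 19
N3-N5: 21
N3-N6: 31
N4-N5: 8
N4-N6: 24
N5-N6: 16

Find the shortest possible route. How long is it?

Minimum total distance: 74 km.

Depot→N1→N2→N3→N4→N5→N6→Depot: 12+3+17+19+8+16+11 = 86
Depot→N1→N2→N3→N4→N6→N5→Depot: 12+3+17+19+24+16+5 = 96
Depot→N1→N2→N3→N5→N4→N6→Depot: 12+3+17+21+8+24+11 = 96
Depot→N1→N2→N3→N5→N6→N4→Depot: 12+3+17+21+16+24+13 = 106
Depot→N1→N2→N3→N6→N4→N5→Depot: 12+3+17+31+24+8+5 = 100
Depot→N1→N2→N3→N6→N5→N4→Depot: 12+3+17+31+16+8+13 = 100
Depot→N1→N2→N4→N3→N5→N6→Depot: 12+3+12+19+21+16+11 = 94
Depot→N1→N2→N4→N3→N6→N5→Depot: 12+3+12+19+31+16+5 = 98
… (352 more)
Depot→N5→N4→N3→N1→N2→N6→Depot: 5+8+19+14+3+14+11 = 74  ← best
The minimum is 74.
One optimal route: Depot → N5 → N4 → N3 → N1 → N2 → N6 → Depot (or its reverse).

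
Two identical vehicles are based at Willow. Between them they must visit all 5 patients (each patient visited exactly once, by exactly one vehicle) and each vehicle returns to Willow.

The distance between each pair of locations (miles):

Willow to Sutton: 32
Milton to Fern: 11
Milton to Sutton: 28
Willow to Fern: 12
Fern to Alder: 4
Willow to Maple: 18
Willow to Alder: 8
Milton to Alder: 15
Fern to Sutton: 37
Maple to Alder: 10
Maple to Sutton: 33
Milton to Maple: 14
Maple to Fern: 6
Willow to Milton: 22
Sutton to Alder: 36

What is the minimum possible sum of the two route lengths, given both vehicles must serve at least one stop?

Check every non-empty split of the stops between the two vehicles; for each half take its own optimal tour:
  {Milton} + {Maple, Fern, Sutton, Alder}: 44 + 83 = 127
  {Maple} + {Milton, Fern, Sutton, Alder}: 36 + 83 = 119
  {Milton, Maple} + {Fern, Sutton, Alder}: 54 + 81 = 135
  {Fern} + {Milton, Maple, Sutton, Alder}: 24 + 92 = 116
  {Milton, Fern} + {Maple, Sutton, Alder}: 45 + 83 = 128
  {Maple, Fern} + {Milton, Sutton, Alder}: 36 + 83 = 119
  … (15 splits in total)
  {Milton, Maple, Fern, Sutton} + {Alder}: 92 + 16 = 108  ← best
Best: vehicle 1 Willow → Fern → Maple → Milton → Sutton → Willow = 92; vehicle 2 Willow → Alder → Willow = 16; combined 108.

Minimum combined distance: 108 miles.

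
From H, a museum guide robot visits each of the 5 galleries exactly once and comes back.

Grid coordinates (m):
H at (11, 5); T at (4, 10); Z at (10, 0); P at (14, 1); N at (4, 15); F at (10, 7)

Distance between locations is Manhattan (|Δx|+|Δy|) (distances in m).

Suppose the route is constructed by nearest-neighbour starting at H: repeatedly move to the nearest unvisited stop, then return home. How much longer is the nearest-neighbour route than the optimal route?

H: F=3, Z=6, P=7, T=12, N=17 ⇒ F
F: Z=7, T=9, P=10, N=14 ⇒ Z
Z: P=5, T=16, N=21 ⇒ P
P: T=19, N=24 ⇒ T
T: N=5 ⇒ N
NN route H → F → Z → P → T → N → H costs 56.
Optimal: H → T → N → F → Z → P → H costs 50 (by enumerating all 60 distinct tours).
Excess = 56 − 50 = 6.

6 m longer than the optimal tour.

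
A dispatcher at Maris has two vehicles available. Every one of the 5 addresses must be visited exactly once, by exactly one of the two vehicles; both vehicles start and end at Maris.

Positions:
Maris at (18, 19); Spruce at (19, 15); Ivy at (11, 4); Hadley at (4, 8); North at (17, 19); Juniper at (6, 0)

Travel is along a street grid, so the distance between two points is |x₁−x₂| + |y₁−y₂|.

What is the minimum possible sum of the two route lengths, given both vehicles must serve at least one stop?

Minimum combined distance: 70.

There are 2^4 − 1 = 15 ways to divide the 5 stops into two non-empty groups. For each, the best each vehicle can do is its own shortest tour through its group:
  {Spruce} + {Ivy, Hadley, North, Juniper}: 10 + 66 = 76
  {Ivy} + {Spruce, Hadley, North, Juniper}: 44 + 68 = 112
  {Spruce, Ivy} + {Hadley, North, Juniper}: 46 + 66 = 112
  {Hadley} + {Spruce, Ivy, North, Juniper}: 50 + 64 = 114
  {Spruce, Hadley} + {Ivy, North, Juniper}: 52 + 62 = 114
  {Ivy, Hadley} + {Spruce, North, Juniper}: 58 + 64 = 122
  … (15 splits in total)
  {North} + {Spruce, Ivy, Hadley, Juniper}: 2 + 68 = 70  ← best
Best: vehicle 1 Maris → North → Maris = 2; vehicle 2 Maris → Spruce → Ivy → Juniper → Hadley → Maris = 68; combined 70.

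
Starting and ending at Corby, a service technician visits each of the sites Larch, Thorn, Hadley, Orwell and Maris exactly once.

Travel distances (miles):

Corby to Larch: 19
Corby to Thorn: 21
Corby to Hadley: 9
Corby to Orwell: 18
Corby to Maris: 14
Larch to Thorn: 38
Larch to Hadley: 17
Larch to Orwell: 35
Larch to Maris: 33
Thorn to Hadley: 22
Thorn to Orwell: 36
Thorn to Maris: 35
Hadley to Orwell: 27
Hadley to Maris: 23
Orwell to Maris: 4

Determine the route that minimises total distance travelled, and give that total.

Corby → Larch → Thorn → Hadley → Orwell → Maris → Corby: 19+38+22+27+4+14 = 124
Corby → Larch → Thorn → Hadley → Maris → Orwell → Corby: 19+38+22+23+4+18 = 124
Corby → Larch → Thorn → Orwell → Hadley → Maris → Corby: 19+38+36+27+23+14 = 157
Corby → Larch → Thorn → Orwell → Maris → Hadley → Corby: 19+38+36+4+23+9 = 129
Corby → Larch → Thorn → Maris → Hadley → Orwell → Corby: 19+38+35+23+27+18 = 160
Corby → Larch → Thorn → Maris → Orwell → Hadley → Corby: 19+38+35+4+27+9 = 132
Corby → Larch → Hadley → Thorn → Orwell → Maris → Corby: 19+17+22+36+4+14 = 112
Corby → Larch → Hadley → Thorn → Maris → Orwell → Corby: 19+17+22+35+4+18 = 115
Corby → Larch → Hadley → Orwell → Thorn → Maris → Corby: 19+17+27+36+35+14 = 148
Corby → Larch → Hadley → Orwell → Maris → Thorn → Corby: 19+17+27+4+35+21 = 123
Corby → Larch → Hadley → Maris → Thorn → Orwell → Corby: 19+17+23+35+36+18 = 148
Corby → Larch → Hadley → Maris → Orwell → Thorn → Corby: 19+17+23+4+36+21 = 120
Corby → Larch → Orwell → Thorn → Hadley → Maris → Corby: 19+35+36+22+23+14 = 149
Corby → Larch → Orwell → Thorn → Maris → Hadley → Corby: 19+35+36+35+23+9 = 157
… (46 more)
The minimum is 112.
One optimal route: Corby → Larch → Hadley → Thorn → Orwell → Maris → Corby (or its reverse).

Minimum total distance: 112 miles.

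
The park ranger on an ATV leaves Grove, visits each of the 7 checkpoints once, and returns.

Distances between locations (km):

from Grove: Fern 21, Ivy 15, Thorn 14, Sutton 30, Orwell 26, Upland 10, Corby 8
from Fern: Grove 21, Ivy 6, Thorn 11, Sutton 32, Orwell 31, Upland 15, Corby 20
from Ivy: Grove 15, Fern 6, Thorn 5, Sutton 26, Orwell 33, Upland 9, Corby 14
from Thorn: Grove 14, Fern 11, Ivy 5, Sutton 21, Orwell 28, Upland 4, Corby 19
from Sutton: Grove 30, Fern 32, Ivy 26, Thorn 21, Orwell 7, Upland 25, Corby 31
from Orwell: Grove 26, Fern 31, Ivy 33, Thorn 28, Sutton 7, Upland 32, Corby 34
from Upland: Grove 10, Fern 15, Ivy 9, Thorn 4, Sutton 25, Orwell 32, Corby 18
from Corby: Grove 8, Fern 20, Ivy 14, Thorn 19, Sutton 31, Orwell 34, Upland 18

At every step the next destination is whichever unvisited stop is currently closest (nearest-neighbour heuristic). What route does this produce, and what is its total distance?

Grove → [Corby:8 / Upland:10 / Thorn:14 / Ivy:15 / Fern:21 / Orwell:26 / Sutton:30] → Corby (8)
Corby → [Ivy:14 / Upland:18 / Thorn:19 / Fern:20 / Sutton:31 / Orwell:34] → Ivy (14)
Ivy → [Thorn:5 / Fern:6 / Upland:9 / Sutton:26 / Orwell:33] → Thorn (5)
Thorn → [Upland:4 / Fern:11 / Sutton:21 / Orwell:28] → Upland (4)
Upland → [Fern:15 / Sutton:25 / Orwell:32] → Fern (15)
Fern → [Orwell:31 / Sutton:32] → Orwell (31)
Orwell → [Sutton:7] → Sutton (7)
Return Sutton→Grove: 30.
Total = 8 + 14 + 5 + 4 + 15 + 31 + 7 + 30 = 114.

Total distance 114 km via the nearest-neighbour route Grove → Corby → Ivy → Thorn → Upland → Fern → Orwell → Sutton → Grove.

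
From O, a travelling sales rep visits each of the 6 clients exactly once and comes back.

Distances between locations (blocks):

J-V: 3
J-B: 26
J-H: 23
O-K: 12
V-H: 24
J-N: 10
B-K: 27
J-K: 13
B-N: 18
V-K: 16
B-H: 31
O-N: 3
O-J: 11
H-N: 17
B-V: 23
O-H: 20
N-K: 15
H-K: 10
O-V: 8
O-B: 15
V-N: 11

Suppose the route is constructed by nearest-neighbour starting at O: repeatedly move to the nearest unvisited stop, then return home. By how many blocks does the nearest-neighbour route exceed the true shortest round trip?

Excess over optimum: 4 blocks.

O: N=3, V=8, J=11, K=12, B=15, H=20 ⇒ N
N: J=10, V=11, K=15, H=17, B=18 ⇒ J
J: V=3, K=13, H=23, B=26 ⇒ V
V: K=16, B=23, H=24 ⇒ K
K: H=10, B=27 ⇒ H
H: B=31 ⇒ B
NN route O → N → J → V → K → H → B → O costs 88.
Optimal: O → B → V → J → K → H → N → O costs 84 (by enumerating all 360 distinct tours).
Excess = 88 − 84 = 4.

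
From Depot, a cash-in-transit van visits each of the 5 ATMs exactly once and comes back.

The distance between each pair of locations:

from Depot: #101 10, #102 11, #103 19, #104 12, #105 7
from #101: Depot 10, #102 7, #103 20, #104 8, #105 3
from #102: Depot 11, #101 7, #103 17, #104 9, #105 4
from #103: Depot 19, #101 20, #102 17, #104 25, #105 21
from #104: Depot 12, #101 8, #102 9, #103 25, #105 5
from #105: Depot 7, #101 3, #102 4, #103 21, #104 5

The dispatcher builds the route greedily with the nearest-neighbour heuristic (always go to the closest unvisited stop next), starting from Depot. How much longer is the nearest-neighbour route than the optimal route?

Excess over optimum: 7.

From Depot: #105=7, #101=10, #102=11, #104=12, #103=19 → choose #105 (7).
From #105: #101=3, #102=4, #104=5, #103=21 → choose #101 (3).
From #101: #102=7, #104=8, #103=20 → choose #102 (7).
From #102: #104=9, #103=17 → choose #104 (9).
From #104: #103=25 → choose #103 (25).
NN route Depot → #105 → #101 → #102 → #104 → #103 → Depot costs 70.
Optimal: Depot → #101 → #104 → #105 → #102 → #103 → Depot costs 63 (by enumerating all 60 distinct tours).
Excess = 70 − 63 = 7.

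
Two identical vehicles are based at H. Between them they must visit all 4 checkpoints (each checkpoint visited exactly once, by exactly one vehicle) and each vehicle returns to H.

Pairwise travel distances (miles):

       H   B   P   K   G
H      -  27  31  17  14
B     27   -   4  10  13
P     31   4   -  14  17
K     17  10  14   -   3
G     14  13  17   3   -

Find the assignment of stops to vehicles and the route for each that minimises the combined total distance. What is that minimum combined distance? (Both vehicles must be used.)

There are 2^3 − 1 = 7 ways to divide the 4 stops into two non-empty groups. For each, the best each vehicle can do is its own shortest tour through its group:
  {B} + {P, K, G}: 54 + 62 = 116
  {P} + {B, K, G}: 62 + 54 = 116
  {B, P} + {K, G}: 62 + 34 = 96
  {K} + {B, P, G}: 34 + 62 = 96
  {B, K} + {P, G}: 54 + 62 = 116
  {P, K} + {B, G}: 62 + 54 = 116
  … (7 splits in total)
  {B, P, K} + {G}: 62 + 28 = 90  ← best
Best: vehicle 1 H → B → P → K → H = 62; vehicle 2 H → G → H = 28; combined 90.

90 miles — the smallest possible combined total.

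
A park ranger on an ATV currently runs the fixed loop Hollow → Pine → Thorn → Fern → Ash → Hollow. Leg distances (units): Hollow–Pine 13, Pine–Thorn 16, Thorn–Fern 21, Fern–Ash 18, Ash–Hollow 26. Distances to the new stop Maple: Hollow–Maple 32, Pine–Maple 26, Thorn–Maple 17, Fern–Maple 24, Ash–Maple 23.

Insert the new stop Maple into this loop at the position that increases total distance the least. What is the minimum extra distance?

+20 — insert Maple between Thorn and Fern.

Insertion cost between consecutive stops i–j is d(i,Maple) + d(Maple,j) − d(i,j):
  between Hollow and Pine: 32 + 26 − 13 = 45
  between Pine and Thorn: 26 + 17 − 16 = 27
  between Thorn and Fern: 17 + 24 − 21 = 20
  between Fern and Ash: 24 + 23 − 18 = 29
  between Ash and Hollow: 23 + 32 − 26 = 29
Cheapest insertion is between Thorn and Fern, adding 20.
New total = 94 + 20 = 114.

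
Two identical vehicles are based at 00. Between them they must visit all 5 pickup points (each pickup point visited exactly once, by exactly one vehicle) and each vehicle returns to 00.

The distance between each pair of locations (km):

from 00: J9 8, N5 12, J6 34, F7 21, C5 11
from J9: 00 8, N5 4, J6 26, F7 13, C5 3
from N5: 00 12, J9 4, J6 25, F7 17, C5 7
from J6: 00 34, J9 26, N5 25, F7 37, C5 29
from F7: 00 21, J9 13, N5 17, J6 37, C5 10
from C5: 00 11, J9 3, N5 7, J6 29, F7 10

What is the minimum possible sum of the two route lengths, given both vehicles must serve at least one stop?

Check every non-empty split of the stops between the two vehicles; for each half take its own optimal tour:
  {J9} + {N5, J6, F7, C5}: 16 + 95 = 111
  {N5} + {J9, J6, F7, C5}: 24 + 92 = 116
  {J9, N5} + {J6, F7, C5}: 24 + 92 = 116
  {J6} + {J9, N5, F7, C5}: 68 + 50 = 118
  {J9, J6} + {N5, F7, C5}: 68 + 50 = 118
  {N5, J6} + {J9, F7, C5}: 71 + 42 = 113
  … (15 splits in total)
Best: vehicle 1 00 → J9 → 00 = 16; vehicle 2 00 → N5 → J6 → F7 → C5 → 00 = 95; combined 111.

Minimum combined distance: 111 km.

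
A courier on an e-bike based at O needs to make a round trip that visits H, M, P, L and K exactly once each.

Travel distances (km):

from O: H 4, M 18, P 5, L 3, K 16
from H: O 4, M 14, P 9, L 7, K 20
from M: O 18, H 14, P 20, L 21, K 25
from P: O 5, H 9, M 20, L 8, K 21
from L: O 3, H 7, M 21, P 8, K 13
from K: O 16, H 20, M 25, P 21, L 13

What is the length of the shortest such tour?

Minimum total distance: 69 km.

O - H - M - P - L - K - O: 4+14+20+8+13+16 = 75
O - H - M - P - K - L - O: 4+14+20+21+13+3 = 75
O - H - M - L - P - K - O: 4+14+21+8+21+16 = 84
O - H - M - L - K - P - O: 4+14+21+13+21+5 = 78
O - H - M - K - P - L - O: 4+14+25+21+8+3 = 75
O - H - M - K - L - P - O: 4+14+25+13+8+5 = 69
O - H - P - M - L - K - O: 4+9+20+21+13+16 = 83
O - H - P - M - K - L - O: 4+9+20+25+13+3 = 74
O - H - P - L - M - K - O: 4+9+8+21+25+16 = 83
O - H - P - L - K - M - O: 4+9+8+13+25+18 = 77
O - H - P - K - M - L - O: 4+9+21+25+21+3 = 83
O - H - P - K - L - M - O: 4+9+21+13+21+18 = 86
O - H - L - M - P - K - O: 4+7+21+20+21+16 = 89
O - H - L - M - K - P - O: 4+7+21+25+21+5 = 83
… (46 more)
The minimum is 69.
One optimal route: O → H → M → K → L → P → O (or its reverse).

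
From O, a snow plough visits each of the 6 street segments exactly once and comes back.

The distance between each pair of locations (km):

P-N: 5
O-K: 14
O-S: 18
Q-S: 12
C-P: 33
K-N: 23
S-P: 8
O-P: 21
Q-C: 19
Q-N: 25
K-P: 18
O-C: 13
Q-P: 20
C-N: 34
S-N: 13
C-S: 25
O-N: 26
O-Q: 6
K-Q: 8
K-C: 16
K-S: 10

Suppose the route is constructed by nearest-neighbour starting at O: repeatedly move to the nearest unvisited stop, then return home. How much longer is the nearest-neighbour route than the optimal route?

O: Q=6, C=13, K=14, S=18, P=21, N=26 ⇒ Q
Q: K=8, S=12, C=19, P=20, N=25 ⇒ K
K: S=10, C=16, P=18, N=23 ⇒ S
S: P=8, N=13, C=25 ⇒ P
P: N=5, C=33 ⇒ N
N: C=34 ⇒ C
NN route O → Q → K → S → P → N → C → O costs 84.
Optimal: O → Q → S → P → N → K → C → O costs 83 (by enumerating all 360 distinct tours).
Excess = 84 − 83 = 1.

The nearest-neighbour route is 1 km longer than optimal.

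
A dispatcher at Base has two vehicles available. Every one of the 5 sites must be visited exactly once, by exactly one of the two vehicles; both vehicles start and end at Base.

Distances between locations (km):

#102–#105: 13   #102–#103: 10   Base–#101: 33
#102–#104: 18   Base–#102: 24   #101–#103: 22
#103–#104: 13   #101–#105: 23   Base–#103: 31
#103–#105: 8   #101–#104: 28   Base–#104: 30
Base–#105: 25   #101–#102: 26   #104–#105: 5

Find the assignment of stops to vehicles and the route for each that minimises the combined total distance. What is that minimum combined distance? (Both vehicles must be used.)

Try each way of splitting the stops between the two vehicles (each non-empty) and, for each split, find the best tour for each vehicle:
  {#101} + {#102, #103, #104, #105}: 66 + 77 = 143
  {#102} + {#101, #103, #104, #105}: 48 + 98 = 146
  {#101, #102} + {#103, #104, #105}: 83 + 74 = 157
  {#103} + {#101, #102, #104, #105}: 62 + 103 = 165
  {#101, #103} + {#102, #104, #105}: 86 + 72 = 158
  {#102, #103} + {#101, #104, #105}: 65 + 91 = 156
  … (15 splits in total)
Best: vehicle 1 Base → #101 → Base = 66; vehicle 2 Base → #102 → #103 → #104 → #105 → Base = 77; combined 143.

143 km — the smallest possible combined total.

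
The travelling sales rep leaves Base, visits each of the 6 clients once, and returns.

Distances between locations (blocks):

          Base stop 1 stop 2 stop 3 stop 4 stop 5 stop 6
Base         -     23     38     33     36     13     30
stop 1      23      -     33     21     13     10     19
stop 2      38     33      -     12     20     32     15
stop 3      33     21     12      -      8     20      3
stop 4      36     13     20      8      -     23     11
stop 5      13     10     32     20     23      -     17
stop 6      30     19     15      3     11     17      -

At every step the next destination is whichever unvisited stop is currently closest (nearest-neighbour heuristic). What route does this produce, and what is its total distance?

At Base the remaining stops are stop 5 13, stop 1 23, stop 6 30, stop 3 33, stop 4 36, stop 2 38; go to stop 5.
At stop 5 the remaining stops are stop 1 10, stop 6 17, stop 3 20, stop 4 23, stop 2 32; go to stop 1.
At stop 1 the remaining stops are stop 4 13, stop 6 19, stop 3 21, stop 2 33; go to stop 4.
At stop 4 the remaining stops are stop 3 8, stop 6 11, stop 2 20; go to stop 3.
At stop 3 the remaining stops are stop 6 3, stop 2 12; go to stop 6.
At stop 6 the remaining stops are stop 2 15; go to stop 2.
Return stop 2→Base: 38.
Total = 13 + 10 + 13 + 8 + 3 + 15 + 38 = 100.

Total distance 100 blocks via the nearest-neighbour route Base → stop 5 → stop 1 → stop 4 → stop 3 → stop 6 → stop 2 → Base.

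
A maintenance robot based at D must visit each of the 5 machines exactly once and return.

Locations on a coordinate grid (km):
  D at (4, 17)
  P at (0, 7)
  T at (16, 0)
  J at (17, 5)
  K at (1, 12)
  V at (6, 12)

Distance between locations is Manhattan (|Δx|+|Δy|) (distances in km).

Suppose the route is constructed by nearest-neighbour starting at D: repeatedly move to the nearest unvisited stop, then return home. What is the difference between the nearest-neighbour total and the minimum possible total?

Excess over optimum: 4 km.

D: V=7, K=8, P=14, J=25, T=29 ⇒ V
V: K=5, P=11, J=18, T=22 ⇒ K
K: P=6, J=23, T=27 ⇒ P
P: J=19, T=23 ⇒ J
J: T=6 ⇒ T
NN route D → V → K → P → J → T → D costs 72.
Optimal: D → K → P → T → J → V → D costs 68 (by enumerating all 60 distinct tours).
Excess = 72 − 68 = 4.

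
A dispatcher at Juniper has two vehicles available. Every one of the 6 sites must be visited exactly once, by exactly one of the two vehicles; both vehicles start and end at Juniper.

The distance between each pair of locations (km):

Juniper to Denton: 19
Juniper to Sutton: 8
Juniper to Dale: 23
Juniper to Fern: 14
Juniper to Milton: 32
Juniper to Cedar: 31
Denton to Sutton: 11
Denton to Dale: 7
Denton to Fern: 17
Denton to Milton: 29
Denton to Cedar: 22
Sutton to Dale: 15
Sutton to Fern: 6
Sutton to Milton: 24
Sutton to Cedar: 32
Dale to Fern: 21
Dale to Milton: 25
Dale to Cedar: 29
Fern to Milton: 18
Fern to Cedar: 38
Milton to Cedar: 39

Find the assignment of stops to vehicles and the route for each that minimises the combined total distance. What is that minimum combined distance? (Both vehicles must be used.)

There are 2^5 − 1 = 31 ways to divide the 6 stops into two non-empty groups. For each, the best each vehicle can do is its own shortest tour through its group:
  {Denton} + {Sutton, Dale, Fern, Milton, Cedar}: 38 + 117 = 155
  {Sutton} + {Denton, Dale, Fern, Milton, Cedar}: 16 + 117 = 133
  {Denton, Sutton} + {Dale, Fern, Milton, Cedar}: 38 + 117 = 155
  {Dale} + {Denton, Sutton, Fern, Milton, Cedar}: 46 + 112 = 158
  {Denton, Dale} + {Sutton, Fern, Milton, Cedar}: 49 + 102 = 151
  {Sutton, Dale} + {Denton, Fern, Milton, Cedar}: 46 + 112 = 158
  … (31 splits in total)
Best: vehicle 1 Juniper → Sutton → Juniper = 16; vehicle 2 Juniper → Fern → Milton → Dale → Denton → Cedar → Juniper = 117; combined 133.

Minimum combined distance: 133 km.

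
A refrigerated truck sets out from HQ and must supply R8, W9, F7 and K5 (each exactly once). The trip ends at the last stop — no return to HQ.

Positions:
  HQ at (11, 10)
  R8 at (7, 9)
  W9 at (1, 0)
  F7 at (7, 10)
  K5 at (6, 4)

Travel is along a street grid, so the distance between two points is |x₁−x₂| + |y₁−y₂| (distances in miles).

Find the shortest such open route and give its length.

20 miles — the minimum one-way total.

There are 4! = 24 possible orderings.
HQ→R8→W9→F7→K5: 5+15+16+7 = 43
HQ→R8→W9→K5→F7: 5+15+9+7 = 36
HQ→R8→F7→W9→K5: 5+1+16+9 = 31
HQ→R8→F7→K5→W9: 5+1+7+9 = 22
HQ→R8→K5→W9→F7: 5+6+9+16 = 36
HQ→R8→K5→F7→W9: 5+6+7+16 = 34
HQ→W9→R8→F7→K5: 20+15+1+7 = 43
HQ→W9→R8→K5→F7: 20+15+6+7 = 48
HQ→W9→F7→R8→K5: 20+16+1+6 = 43
HQ→W9→F7→K5→R8: 20+16+7+6 = 49
HQ→W9→K5→R8→F7: 20+9+6+1 = 36
HQ→W9→K5→F7→R8: 20+9+7+1 = 37
HQ→F7→R8→W9→K5: 4+1+15+9 = 29
HQ→F7→R8→K5→W9: 4+1+6+9 = 20
… (10 more)
The minimum is 20.
One shortest path: HQ → F7 → R8 → K5 → W9.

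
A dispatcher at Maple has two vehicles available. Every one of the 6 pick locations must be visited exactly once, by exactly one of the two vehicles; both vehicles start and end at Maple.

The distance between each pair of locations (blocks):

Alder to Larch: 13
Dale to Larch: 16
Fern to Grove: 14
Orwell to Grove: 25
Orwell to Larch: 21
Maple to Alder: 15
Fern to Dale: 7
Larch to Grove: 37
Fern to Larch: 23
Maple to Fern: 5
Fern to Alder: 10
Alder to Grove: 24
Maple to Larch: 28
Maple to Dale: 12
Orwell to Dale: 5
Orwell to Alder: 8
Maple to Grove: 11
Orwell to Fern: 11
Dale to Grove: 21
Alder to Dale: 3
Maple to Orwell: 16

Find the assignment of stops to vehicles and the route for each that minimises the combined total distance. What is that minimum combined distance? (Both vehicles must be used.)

Minimum combined distance: 87 blocks.

Try each way of splitting the stops between the two vehicles (each non-empty) and, for each split, find the best tour for each vehicle:
  {Orwell} + {Fern, Alder, Dale, Larch, Grove}: 32 + 76 = 108
  {Fern} + {Orwell, Alder, Dale, Larch, Grove}: 10 + 85 = 95
  {Orwell, Fern} + {Alder, Dale, Larch, Grove}: 32 + 76 = 108
  {Alder} + {Orwell, Fern, Dale, Larch, Grove}: 30 + 85 = 115
  {Orwell, Alder} + {Fern, Dale, Larch, Grove}: 39 + 76 = 115
  {Fern, Alder} + {Orwell, Dale, Larch, Grove}: 30 + 85 = 115
  … (31 splits in total)
  {Orwell, Fern, Alder, Dale, Larch} + {Grove}: 65 + 22 = 87  ← best
Best: vehicle 1 Maple → Orwell → Alder → Larch → Dale → Fern → Maple = 65; vehicle 2 Maple → Grove → Maple = 22; combined 87.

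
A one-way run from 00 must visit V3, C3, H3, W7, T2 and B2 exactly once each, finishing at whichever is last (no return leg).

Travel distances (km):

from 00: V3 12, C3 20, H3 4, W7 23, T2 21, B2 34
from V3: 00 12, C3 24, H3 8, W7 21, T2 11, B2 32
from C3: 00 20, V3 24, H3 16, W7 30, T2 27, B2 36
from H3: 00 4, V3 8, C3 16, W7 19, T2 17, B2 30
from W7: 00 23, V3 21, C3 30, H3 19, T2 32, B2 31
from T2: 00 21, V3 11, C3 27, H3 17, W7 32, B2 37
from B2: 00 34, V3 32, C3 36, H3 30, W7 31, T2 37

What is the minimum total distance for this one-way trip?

There are 6! = 720 possible orderings.
00 - V3 - C3 - H3 - W7 - T2 - B2: 12+24+16+19+32+37 = 140
00 - V3 - C3 - H3 - W7 - B2 - T2: 12+24+16+19+31+37 = 139
00 - V3 - C3 - H3 - T2 - W7 - B2: 12+24+16+17+32+31 = 132
00 - V3 - C3 - H3 - T2 - B2 - W7: 12+24+16+17+37+31 = 137
00 - V3 - C3 - H3 - B2 - W7 - T2: 12+24+16+30+31+32 = 145
00 - V3 - C3 - H3 - B2 - T2 - W7: 12+24+16+30+37+32 = 151
00 - V3 - C3 - W7 - H3 - T2 - B2: 12+24+30+19+17+37 = 139
00 - V3 - C3 - W7 - H3 - B2 - T2: 12+24+30+19+30+37 = 152
… (712 more)
00 - H3 - C3 - T2 - V3 - W7 - B2: 4+16+27+11+21+31 = 110  ← best
The minimum is 110.
One shortest path: 00 → H3 → C3 → T2 → V3 → W7 → B2.

110 km — the minimum one-way total.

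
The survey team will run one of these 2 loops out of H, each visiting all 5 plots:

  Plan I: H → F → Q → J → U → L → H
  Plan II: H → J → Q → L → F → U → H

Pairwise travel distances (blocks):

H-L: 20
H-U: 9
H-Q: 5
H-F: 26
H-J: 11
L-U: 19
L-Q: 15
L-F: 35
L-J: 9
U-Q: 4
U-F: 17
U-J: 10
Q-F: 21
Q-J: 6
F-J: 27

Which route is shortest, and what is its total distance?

Shortest is Plan II, total 93 blocks.

Plan I: 26 + 21 + 6 + 10 + 19 + 20 = 102
Plan II: 11 + 6 + 15 + 35 + 17 + 9 = 93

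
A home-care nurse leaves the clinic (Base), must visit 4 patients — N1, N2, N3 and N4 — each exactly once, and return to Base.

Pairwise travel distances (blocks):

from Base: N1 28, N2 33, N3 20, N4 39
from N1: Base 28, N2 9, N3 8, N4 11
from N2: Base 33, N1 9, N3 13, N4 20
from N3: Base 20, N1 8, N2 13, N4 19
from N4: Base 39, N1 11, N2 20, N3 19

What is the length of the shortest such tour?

There are 12 distinct closed tours to check (reversals are equivalent).
Base→N1→N2→N3→N4→Base: 28+9+13+19+39 = 108
Base→N1→N2→N4→N3→Base: 28+9+20+19+20 = 96
Base→N1→N3→N2→N4→Base: 28+8+13+20+39 = 108
Base→N1→N3→N4→N2→Base: 28+8+19+20+33 = 108
Base→N1→N4→N2→N3→Base: 28+11+20+13+20 = 92
Base→N1→N4→N3→N2→Base: 28+11+19+13+33 = 104
Base→N2→N1→N3→N4→Base: 33+9+8+19+39 = 108
Base→N2→N1→N4→N3→Base: 33+9+11+19+20 = 92
Base→N2→N3→N1→N4→Base: 33+13+8+11+39 = 104
Base→N2→N4→N1→N3→Base: 33+20+11+8+20 = 92
Base→N3→N1→N2→N4→Base: 20+8+9+20+39 = 96
Base→N3→N2→N1→N4→Base: 20+13+9+11+39 = 92
The minimum is 92.
One optimal route: Base → N1 → N4 → N2 → N3 → Base (or its reverse).

Minimum total distance: 92 blocks.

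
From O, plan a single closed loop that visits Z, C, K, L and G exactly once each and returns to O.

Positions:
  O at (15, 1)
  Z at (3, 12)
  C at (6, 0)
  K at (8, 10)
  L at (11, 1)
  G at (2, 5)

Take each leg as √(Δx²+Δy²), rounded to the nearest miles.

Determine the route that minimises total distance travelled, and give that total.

With 5 stops there are 5!/2 = 60 distinct round trips (a route and its reverse cost the same).
O → Z → C → K → L → G → O: 16+12+10+9+10+14 = 71
O → Z → C → K → G → L → O: 16+12+10+8+10+4 = 60
O → Z → C → L → K → G → O: 16+12+5+9+8+14 = 64
O → Z → C → L → G → K → O: 16+12+5+10+8+11 = 62
O → Z → C → G → K → L → O: 16+12+6+8+9+4 = 55
O → Z → C → G → L → K → O: 16+12+6+10+9+11 = 64
O → Z → K → C → L → G → O: 16+5+10+5+10+14 = 60
O → Z → K → C → G → L → O: 16+5+10+6+10+4 = 51
O → Z → K → L → C → G → O: 16+5+9+5+6+14 = 55
O → Z → K → L → G → C → O: 16+5+9+10+6+9 = 55
O → Z → K → G → C → L → O: 16+5+8+6+5+4 = 44
O → Z → K → G → L → C → O: 16+5+8+10+5+9 = 53
O → Z → L → C → K → G → O: 16+14+5+10+8+14 = 67
O → Z → L → C → G → K → O: 16+14+5+6+8+11 = 60
… (46 more)
O → K → Z → G → C → L → O: 11+5+7+6+5+4 = 38  ← best
The minimum is 38.
One optimal route: O → K → Z → G → C → L → O (or its reverse).

38 miles — the shortest possible round trip.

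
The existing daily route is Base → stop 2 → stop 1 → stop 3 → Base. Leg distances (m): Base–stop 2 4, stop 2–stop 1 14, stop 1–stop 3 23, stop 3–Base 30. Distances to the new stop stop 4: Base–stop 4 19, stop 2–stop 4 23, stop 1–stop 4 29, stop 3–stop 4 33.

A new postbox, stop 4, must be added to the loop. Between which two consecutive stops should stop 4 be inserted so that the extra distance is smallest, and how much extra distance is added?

Insertion cost between consecutive stops i–j is d(i,stop 4) + d(stop 4,j) − d(i,j):
  between Base and stop 2: 19 + 23 − 4 = 38
  between stop 2 and stop 1: 23 + 29 − 14 = 38
  between stop 1 and stop 3: 29 + 33 − 23 = 39
  between stop 3 and Base: 33 + 19 − 30 = 22
Cheapest insertion is between stop 3 and Base, adding 22.
New total = 71 + 22 = 93.

Minimum extra distance: 22 m, inserting stop 4 between stop 3 and Base.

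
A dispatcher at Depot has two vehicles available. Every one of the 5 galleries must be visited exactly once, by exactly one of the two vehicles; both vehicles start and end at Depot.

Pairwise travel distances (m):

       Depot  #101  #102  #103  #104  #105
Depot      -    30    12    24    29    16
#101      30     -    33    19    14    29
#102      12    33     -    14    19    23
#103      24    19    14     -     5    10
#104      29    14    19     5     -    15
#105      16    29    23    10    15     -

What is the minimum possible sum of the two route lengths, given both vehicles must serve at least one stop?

Minimum combined distance: 99 m.

There are 2^4 − 1 = 15 ways to divide the 5 stops into two non-empty groups. For each, the best each vehicle can do is its own shortest tour through its group:
  {#101} + {#102, #103, #104, #105}: 60 + 62 = 122
  {#102} + {#101, #103, #104, #105}: 24 + 75 = 99
  {#101, #102} + {#103, #104, #105}: 75 + 60 = 135
  {#103} + {#101, #102, #104, #105}: 48 + 90 = 138
  {#101, #103} + {#102, #104, #105}: 73 + 62 = 135
  {#102, #103} + {#101, #104, #105}: 50 + 75 = 125
  … (15 splits in total)
Best: vehicle 1 Depot → #102 → Depot = 24; vehicle 2 Depot → #101 → #104 → #103 → #105 → Depot = 75; combined 99.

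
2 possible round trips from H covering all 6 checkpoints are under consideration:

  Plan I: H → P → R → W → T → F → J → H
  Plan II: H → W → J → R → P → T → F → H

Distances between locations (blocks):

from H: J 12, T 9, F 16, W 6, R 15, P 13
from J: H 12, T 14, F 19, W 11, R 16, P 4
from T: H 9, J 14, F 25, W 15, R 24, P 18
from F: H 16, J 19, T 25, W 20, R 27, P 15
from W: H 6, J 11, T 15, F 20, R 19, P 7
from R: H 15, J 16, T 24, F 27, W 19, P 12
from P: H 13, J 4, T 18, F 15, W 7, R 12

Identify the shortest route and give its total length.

104 blocks — Plan II is the shortest.

Plan I: 13 + 12 + 19 + 15 + 25 + 19 + 12 = 115
Plan II: 6 + 11 + 16 + 12 + 18 + 25 + 16 = 104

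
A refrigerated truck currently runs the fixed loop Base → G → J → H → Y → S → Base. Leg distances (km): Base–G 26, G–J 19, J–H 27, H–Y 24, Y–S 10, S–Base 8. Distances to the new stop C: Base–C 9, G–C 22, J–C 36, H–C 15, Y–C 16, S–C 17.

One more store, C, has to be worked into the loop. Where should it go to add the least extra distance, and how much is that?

Insertion cost between consecutive stops i–j is d(i,C) + d(C,j) − d(i,j):
  between Base and G: 9 + 22 − 26 = 5
  between G and J: 22 + 36 − 19 = 39
  between J and H: 36 + 15 − 27 = 24
  between H and Y: 15 + 16 − 24 = 7
  between Y and S: 16 + 17 − 10 = 23
  between S and Base: 17 + 9 − 8 = 18
Cheapest insertion is between Base and G, adding 5.
New total = 114 + 5 = 119.

Adding 5 km by placing C on the Base–G leg.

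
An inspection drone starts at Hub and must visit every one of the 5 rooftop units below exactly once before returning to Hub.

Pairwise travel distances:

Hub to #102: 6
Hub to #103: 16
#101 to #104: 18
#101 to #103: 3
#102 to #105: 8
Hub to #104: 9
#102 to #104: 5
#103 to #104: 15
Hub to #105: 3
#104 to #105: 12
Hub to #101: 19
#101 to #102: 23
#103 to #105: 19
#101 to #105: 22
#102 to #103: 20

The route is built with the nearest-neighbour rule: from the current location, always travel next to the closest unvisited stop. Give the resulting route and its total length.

53 along Hub → #105 → #102 → #104 → #103 → #101 → Hub.

From Hub: distances to unvisited — #105=3, #102=6, #104=9, #103=16, #101=19. Nearest is #105 (3).
From #105: distances to unvisited — #102=8, #104=12, #103=19, #101=22. Nearest is #102 (8).
From #102: distances to unvisited — #104=5, #103=20, #101=23. Nearest is #104 (5).
From #104: distances to unvisited — #103=15, #101=18. Nearest is #103 (15).
From #103: distances to unvisited — #101=3. Nearest is #101 (3).
Return #101→Hub: 19.
Total = 3 + 8 + 5 + 15 + 3 + 19 = 53.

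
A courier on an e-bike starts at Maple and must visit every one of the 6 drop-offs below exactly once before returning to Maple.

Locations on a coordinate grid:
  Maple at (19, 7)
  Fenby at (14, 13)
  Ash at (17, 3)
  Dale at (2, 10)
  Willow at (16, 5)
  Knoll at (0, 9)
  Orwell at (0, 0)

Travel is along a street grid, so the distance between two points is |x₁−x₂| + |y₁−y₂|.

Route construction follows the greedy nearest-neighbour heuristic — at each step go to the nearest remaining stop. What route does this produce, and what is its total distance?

74 along Maple → Willow → Ash → Fenby → Dale → Knoll → Orwell → Maple.

From Maple: distances to unvisited — Willow=5, Ash=6, Fenby=11, Dale=20, Knoll=21, Orwell=26. Nearest is Willow (5).
From Willow: distances to unvisited — Ash=3, Fenby=10, Dale=19, Knoll=20, Orwell=21. Nearest is Ash (3).
From Ash: distances to unvisited — Fenby=13, Orwell=20, Dale=22, Knoll=23. Nearest is Fenby (13).
From Fenby: distances to unvisited — Dale=15, Knoll=18, Orwell=27. Nearest is Dale (15).
From Dale: distances to unvisited — Knoll=3, Orwell=12. Nearest is Knoll (3).
From Knoll: distances to unvisited — Orwell=9. Nearest is Orwell (9).
Return Orwell→Maple: 26.
Total = 5 + 3 + 13 + 15 + 3 + 9 + 26 = 74.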